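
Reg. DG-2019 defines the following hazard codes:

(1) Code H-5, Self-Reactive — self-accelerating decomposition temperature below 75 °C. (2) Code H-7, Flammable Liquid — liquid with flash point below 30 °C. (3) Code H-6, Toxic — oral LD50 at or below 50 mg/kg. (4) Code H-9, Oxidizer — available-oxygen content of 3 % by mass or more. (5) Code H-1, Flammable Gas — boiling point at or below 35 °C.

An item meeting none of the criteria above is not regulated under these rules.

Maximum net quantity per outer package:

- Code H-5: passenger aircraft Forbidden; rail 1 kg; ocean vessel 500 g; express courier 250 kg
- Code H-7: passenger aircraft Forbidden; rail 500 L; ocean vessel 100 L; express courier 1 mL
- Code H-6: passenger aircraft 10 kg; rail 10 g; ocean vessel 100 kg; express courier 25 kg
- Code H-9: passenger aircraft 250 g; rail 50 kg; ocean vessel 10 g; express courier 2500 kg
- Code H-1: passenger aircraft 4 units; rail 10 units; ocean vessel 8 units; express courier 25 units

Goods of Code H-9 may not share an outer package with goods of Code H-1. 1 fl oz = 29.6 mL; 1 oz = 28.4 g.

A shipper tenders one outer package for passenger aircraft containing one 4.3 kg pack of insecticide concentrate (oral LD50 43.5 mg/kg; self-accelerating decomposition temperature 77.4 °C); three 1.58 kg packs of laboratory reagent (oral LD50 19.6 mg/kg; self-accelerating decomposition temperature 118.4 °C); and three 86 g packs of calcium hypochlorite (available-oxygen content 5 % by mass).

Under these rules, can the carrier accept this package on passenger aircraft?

No

Oral LD50 43.5 mg/kg meets the Code H-6 criterion (Toxic), so the insecticide concentrate is Code H-6.
The laboratory reagent has oral LD50 19.6 mg/kg, which is ≤ 50 mg/kg, so it is Code H-6 (Toxic).
With available-oxygen content 5 % by mass (≥ 3 % by mass), the calcium hypochlorite falls in Code H-9.
Code H-9 quantity: three 86 g packs = 258 g.
That exceeds the Code H-9 passenger aircraft limit of 250 g.
Code H-6 net quantity: 4.3 kg + (three 1.58 kg packs = 4.74 kg) = 9.04 kg.
9.04 kg is within the passenger aircraft limit of 10 kg for Code H-6.
The segregation rule (Code H-9 with Code H-1) does not apply to Code H-9 with Code H-6.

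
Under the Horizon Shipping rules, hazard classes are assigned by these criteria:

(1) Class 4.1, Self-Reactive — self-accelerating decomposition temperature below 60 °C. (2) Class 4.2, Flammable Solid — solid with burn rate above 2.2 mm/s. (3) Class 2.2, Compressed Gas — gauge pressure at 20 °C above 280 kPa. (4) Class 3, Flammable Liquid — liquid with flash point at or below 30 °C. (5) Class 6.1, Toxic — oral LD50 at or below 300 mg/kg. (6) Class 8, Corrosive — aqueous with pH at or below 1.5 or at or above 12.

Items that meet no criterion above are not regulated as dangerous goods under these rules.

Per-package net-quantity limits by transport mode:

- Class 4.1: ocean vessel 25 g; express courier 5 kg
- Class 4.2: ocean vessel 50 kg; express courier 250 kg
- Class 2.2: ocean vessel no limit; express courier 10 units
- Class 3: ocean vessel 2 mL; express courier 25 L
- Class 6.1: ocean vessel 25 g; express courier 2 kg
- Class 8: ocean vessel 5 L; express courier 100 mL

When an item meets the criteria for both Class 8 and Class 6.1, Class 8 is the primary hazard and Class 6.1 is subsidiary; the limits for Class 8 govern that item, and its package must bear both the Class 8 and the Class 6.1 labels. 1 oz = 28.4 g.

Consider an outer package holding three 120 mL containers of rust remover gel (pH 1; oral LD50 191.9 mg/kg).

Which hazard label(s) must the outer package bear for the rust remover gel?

With pH 1 (≤ 1.5), the rust remover gel falls in Class 8.
The rust remover gel has oral LD50 191.9 mg/kg, which is ≤ 300 mg/kg, so it is Class 6.1 (Toxic).
By the precedence rule Class 8 is primary and Class 6.1 is subsidiary, and that rule requires both labels on the package.

Class 6.1 and 8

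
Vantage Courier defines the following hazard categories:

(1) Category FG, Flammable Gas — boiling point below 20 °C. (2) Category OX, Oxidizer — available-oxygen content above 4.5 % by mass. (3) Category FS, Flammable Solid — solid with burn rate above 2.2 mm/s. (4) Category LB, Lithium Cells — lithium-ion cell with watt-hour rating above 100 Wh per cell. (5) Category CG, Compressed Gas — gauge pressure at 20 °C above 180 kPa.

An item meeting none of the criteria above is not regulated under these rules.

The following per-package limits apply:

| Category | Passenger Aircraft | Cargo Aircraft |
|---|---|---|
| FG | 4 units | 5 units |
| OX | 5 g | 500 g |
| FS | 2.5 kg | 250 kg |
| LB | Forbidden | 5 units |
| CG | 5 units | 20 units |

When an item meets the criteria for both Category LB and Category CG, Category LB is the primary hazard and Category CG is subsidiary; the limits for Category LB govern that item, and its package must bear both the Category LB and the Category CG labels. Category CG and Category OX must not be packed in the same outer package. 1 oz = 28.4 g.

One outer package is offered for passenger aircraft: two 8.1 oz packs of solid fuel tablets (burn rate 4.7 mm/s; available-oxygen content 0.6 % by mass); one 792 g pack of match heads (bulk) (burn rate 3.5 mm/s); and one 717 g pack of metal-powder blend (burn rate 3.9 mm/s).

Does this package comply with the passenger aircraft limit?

Yes

Solid fuel tablets: burn rate 4.7 mm/s > 2.2 mm/s → Category FS (Flammable Solid).
Match heads (bulk): burn rate 3.5 mm/s > 2.2 mm/s → Category FS (Flammable Solid).
The metal-powder blend has burn rate 3.9 mm/s, which is > 2.2 mm/s, so it is Category FS (Flammable Solid).
Category FS net quantity: (two 8.1 oz packs = 460.08 g) + 792 g + 717 g = 1969.08 g.
That is within the Category FS passenger aircraft limit of 2.5 kg.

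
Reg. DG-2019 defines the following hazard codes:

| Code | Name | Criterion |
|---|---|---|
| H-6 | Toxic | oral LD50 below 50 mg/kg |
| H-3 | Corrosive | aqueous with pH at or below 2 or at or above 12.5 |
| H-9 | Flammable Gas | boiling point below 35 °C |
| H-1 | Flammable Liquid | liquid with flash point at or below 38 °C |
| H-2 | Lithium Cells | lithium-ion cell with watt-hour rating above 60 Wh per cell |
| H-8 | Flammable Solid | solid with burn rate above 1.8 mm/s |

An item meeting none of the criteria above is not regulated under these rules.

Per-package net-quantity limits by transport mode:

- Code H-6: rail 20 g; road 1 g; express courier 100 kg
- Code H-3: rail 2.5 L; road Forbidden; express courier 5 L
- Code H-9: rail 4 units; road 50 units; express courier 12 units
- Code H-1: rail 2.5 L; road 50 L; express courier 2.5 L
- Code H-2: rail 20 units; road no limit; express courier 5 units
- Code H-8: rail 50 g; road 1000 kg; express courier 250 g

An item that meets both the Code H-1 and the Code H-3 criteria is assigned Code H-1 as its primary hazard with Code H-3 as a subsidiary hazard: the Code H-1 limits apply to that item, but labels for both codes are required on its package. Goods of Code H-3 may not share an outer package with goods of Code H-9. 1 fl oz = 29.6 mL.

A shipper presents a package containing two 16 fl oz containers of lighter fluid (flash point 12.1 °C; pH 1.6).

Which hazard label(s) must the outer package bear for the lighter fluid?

Code H-1 and H-3

Flash point 12.1 °C meets the Code H-1 criterion (Flammable Liquid), so the lighter fluid is Code H-1.
The lighter fluid has pH 1.6, which is ≤ 2, so it is Code H-3 (Corrosive).
By the precedence rule Code H-1 is primary and Code H-3 is subsidiary, and that rule requires both labels on the package.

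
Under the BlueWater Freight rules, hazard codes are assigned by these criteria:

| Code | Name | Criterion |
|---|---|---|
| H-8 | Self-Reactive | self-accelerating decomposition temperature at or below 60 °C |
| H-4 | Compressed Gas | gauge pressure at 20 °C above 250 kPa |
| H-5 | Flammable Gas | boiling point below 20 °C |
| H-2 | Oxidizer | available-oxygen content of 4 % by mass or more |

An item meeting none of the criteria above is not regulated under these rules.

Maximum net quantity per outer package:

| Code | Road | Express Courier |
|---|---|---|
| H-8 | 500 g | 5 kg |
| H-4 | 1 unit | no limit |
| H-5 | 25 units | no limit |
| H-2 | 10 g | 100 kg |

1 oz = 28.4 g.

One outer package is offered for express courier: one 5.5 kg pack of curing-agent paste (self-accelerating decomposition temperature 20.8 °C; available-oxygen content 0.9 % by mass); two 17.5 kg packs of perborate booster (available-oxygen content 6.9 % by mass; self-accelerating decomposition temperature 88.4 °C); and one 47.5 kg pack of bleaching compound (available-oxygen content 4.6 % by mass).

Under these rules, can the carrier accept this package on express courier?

Curing-agent paste: self-accelerating decomposition temperature 20.8 °C ≤ 60 °C → Code H-8 (Self-Reactive).
With available-oxygen content 6.9 % by mass (≥ 4 % by mass), the perborate booster falls in Code H-2.
Available-oxygen content 4.6 % by mass meets the Code H-2 criterion (Oxidizer), so the bleaching compound is Code H-2.
Total Code H-2: (two 17.5 kg packs = 35 kg) + 47.5 kg = 82.5 kg.
82.5 kg is within the express courier limit of 100 kg for Code H-2.
Code H-8 quantity: 5.5 kg.
5.5 kg > 5 kg (express courier limit, Code H-8) — over the limit.

No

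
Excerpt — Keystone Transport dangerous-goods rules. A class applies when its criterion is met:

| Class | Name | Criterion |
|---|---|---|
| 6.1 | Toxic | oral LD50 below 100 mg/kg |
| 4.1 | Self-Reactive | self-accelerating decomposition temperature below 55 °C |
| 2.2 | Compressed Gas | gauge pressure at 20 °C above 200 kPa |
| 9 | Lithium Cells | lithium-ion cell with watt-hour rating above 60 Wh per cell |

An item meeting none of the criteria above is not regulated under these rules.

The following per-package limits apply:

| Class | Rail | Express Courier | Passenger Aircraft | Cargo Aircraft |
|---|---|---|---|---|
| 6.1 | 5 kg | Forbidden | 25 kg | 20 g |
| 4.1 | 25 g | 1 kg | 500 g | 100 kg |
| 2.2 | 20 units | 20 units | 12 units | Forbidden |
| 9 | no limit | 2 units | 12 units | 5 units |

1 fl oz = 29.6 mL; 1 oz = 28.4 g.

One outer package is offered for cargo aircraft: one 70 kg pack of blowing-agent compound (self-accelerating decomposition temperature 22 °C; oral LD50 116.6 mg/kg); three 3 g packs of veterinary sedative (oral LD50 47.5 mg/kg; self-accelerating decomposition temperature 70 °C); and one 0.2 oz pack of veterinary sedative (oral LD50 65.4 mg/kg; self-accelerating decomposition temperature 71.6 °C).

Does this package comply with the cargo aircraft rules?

Yes

The blowing-agent compound has self-accelerating decomposition temperature 22 °C, which is < 55 °C, so it is Class 4.1 (Self-Reactive).
Oral LD50 47.5 mg/kg meets the Class 6.1 criterion (Toxic), so the veterinary sedative is Class 6.1.
The veterinary sedative has oral LD50 65.4 mg/kg, which is < 100 mg/kg, so it is Class 6.1 (Toxic).
Class 4.1 quantity: 70 kg.
That is within the Class 4.1 cargo aircraft limit of 100 kg.
Class 6.1 net quantity: (three 3 g packs = 9 g) + (one 0.2 oz pack = 5.68 g) = 14.68 g.
That is within the Class 6.1 cargo aircraft limit of 20 g.
Every hazard class is within its cargo aircraft limit and no segregation rule is violated.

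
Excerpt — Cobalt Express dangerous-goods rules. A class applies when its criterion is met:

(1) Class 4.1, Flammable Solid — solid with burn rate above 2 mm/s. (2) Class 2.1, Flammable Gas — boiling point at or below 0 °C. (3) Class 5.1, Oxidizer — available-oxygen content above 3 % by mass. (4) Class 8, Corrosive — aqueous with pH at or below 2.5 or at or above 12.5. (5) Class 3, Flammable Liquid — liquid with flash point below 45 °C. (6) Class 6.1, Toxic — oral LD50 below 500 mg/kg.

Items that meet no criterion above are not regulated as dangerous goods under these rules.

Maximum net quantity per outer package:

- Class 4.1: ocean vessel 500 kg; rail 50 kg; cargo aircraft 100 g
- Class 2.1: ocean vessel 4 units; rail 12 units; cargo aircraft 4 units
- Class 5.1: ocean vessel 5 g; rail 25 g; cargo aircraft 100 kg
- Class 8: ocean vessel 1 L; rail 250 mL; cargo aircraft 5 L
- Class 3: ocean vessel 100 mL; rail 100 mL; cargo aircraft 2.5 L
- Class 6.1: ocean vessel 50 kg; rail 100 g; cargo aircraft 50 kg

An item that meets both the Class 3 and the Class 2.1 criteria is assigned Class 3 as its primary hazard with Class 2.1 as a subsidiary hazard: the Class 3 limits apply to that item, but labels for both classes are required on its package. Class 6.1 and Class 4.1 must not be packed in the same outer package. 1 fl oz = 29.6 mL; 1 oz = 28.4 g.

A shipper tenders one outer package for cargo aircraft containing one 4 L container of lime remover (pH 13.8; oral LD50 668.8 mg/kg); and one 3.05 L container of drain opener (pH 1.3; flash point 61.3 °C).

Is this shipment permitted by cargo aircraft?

No

The lime remover has pH 13.8, which is ≥ 12.5, so it is Class 8 (Corrosive).
Drain opener: pH 1.3 ≤ 2.5 → Class 8 (Corrosive).
Total Class 8: 4 L + 3.05 L = 7.05 L.
That exceeds the Class 8 cargo aircraft limit of 5 L.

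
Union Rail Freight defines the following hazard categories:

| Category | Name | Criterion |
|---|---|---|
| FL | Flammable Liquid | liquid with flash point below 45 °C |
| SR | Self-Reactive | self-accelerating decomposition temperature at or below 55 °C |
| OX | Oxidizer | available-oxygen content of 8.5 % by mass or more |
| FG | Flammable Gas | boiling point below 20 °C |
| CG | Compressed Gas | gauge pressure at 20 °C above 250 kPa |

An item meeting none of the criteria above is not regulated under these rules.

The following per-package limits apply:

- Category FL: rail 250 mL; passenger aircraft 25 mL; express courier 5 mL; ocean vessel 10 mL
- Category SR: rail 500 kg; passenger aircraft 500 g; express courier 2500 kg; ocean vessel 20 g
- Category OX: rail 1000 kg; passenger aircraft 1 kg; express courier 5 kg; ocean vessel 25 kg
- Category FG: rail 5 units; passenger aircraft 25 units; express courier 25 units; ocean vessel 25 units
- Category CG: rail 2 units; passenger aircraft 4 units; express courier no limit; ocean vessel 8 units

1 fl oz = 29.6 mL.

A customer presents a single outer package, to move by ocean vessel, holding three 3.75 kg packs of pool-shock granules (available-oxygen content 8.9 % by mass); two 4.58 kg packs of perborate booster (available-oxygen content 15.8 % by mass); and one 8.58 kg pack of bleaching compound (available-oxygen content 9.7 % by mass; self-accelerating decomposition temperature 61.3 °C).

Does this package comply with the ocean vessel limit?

Pool-shock granules: available-oxygen content 8.9 % by mass ≥ 8.5 % by mass → Category OX (Oxidizer).
Perborate booster: available-oxygen content 15.8 % by mass ≥ 8.5 % by mass → Category OX (Oxidizer).
Available-oxygen content 9.7 % by mass meets the Category OX criterion (Oxidizer), so the bleaching compound is Category OX.
Category OX net quantity: (three 3.75 kg packs = 11.25 kg) + (two 4.58 kg packs = 9.16 kg) + 8.58 kg = 28.99 kg.
28.99 kg > 25 kg (ocean vessel limit, Category OX) — over the limit.

No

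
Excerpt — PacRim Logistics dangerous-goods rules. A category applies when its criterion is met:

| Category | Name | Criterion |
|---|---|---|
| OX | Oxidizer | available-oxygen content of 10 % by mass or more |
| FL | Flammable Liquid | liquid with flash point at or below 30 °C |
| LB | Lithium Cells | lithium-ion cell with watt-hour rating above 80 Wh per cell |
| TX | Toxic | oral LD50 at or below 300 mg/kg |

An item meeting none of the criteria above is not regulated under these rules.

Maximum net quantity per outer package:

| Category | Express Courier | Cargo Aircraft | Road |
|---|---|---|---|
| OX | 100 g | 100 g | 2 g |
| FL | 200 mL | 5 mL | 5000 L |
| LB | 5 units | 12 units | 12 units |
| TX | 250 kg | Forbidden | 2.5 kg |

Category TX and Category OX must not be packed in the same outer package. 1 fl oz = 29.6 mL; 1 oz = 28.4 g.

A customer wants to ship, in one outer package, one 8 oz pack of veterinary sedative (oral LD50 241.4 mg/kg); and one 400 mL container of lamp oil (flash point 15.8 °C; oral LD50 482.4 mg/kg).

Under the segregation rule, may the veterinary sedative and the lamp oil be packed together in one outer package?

Yes

Oral LD50 241.4 mg/kg meets the Category TX criterion (Toxic), so the veterinary sedative is Category TX.
Lamp oil: flash point 15.8 °C ≤ 30 °C → Category FL (Flammable Liquid).
No segregation rule bars Category TX with Category FL.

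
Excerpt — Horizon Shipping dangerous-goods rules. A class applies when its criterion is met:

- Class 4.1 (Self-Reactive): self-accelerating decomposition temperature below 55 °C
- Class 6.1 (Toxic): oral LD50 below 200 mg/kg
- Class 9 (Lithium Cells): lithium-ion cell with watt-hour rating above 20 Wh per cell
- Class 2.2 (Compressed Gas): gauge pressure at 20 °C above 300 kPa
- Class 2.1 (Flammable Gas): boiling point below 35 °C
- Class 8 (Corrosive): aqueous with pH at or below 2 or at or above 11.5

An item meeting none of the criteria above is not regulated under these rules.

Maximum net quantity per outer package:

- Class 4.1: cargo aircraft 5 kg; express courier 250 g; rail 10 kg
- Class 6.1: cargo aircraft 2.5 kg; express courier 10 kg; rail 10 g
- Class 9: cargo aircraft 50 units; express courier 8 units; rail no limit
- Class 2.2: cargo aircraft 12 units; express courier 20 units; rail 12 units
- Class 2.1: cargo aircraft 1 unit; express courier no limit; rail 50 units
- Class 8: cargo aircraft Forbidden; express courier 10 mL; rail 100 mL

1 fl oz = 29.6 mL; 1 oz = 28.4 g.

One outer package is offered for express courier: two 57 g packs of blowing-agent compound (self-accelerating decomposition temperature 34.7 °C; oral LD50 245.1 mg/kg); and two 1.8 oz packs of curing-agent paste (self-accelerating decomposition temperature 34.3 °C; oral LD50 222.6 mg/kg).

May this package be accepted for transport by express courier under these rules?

Yes

With self-accelerating decomposition temperature 34.7 °C (< 55 °C), the blowing-agent compound falls in Class 4.1.
With self-accelerating decomposition temperature 34.3 °C (< 55 °C), the curing-agent paste falls in Class 4.1.
Total Class 4.1: (two 57 g packs = 114 g) + (two 1.8 oz packs = 102.24 g) = 216.24 g.
That is within the Class 4.1 express courier limit of 250 g.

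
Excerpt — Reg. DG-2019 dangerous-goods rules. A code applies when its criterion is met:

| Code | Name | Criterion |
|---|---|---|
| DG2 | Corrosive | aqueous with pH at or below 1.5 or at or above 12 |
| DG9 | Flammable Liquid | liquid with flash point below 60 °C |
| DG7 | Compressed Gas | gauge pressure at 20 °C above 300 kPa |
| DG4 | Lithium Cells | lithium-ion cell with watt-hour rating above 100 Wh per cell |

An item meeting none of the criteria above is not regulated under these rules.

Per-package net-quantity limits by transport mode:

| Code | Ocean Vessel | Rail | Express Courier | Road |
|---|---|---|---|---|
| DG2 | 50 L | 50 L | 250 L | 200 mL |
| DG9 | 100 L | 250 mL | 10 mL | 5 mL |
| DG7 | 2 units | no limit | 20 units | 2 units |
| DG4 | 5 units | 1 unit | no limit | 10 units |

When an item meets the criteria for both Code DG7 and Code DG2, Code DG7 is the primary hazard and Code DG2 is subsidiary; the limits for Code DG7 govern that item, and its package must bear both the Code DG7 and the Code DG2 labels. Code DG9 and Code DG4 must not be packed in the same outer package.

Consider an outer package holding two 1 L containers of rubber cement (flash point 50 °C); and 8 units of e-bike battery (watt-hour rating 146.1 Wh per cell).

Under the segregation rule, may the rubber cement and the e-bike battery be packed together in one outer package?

With flash point 50 °C (< 60 °C), the rubber cement falls in Code DG9.
The e-bike battery has watt-hour rating 146.1 Wh per cell, which is > 100 Wh per cell, so it is Code DG4 (Lithium Cells).
Code DG9 and Code DG4 may not share an outer package.

No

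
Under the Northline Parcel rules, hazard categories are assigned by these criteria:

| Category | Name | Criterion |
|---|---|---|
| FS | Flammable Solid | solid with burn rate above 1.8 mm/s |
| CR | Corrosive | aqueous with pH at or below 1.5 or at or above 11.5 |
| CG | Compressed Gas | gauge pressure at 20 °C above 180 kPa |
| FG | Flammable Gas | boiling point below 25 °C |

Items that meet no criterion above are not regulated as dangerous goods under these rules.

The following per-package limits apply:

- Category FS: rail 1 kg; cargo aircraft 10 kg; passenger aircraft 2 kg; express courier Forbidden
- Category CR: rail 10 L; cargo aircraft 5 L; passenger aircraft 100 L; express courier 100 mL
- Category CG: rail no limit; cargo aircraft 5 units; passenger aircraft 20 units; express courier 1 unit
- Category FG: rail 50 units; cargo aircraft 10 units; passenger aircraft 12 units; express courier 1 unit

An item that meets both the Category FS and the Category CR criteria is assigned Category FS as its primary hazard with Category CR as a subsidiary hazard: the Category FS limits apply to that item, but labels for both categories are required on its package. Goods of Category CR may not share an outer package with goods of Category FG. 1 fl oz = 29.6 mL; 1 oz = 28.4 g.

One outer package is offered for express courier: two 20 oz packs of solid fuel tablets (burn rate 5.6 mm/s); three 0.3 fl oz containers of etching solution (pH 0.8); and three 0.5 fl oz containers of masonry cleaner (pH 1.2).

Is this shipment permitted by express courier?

Burn rate 5.6 mm/s meets the Category FS criterion (Flammable Solid), so the solid fuel tablets are Category FS.
Etching solution: pH 0.8 ≤ 1.5 → Category CR (Corrosive).
The masonry cleaner has pH 1.2, which is ≤ 1.5, so it is Category CR (Corrosive).
Category CR net quantity: (three 0.3 fl oz containers = 26.64 mL) + (three 0.5 fl oz containers = 44.4 mL) = 71.04 mL.
That is within the Category CR express courier limit of 100 mL.
Category FS quantity: two 20 oz packs = 1.136 kg.
By express courier, Category FS is Forbidden regardless of quantity.
The segregation rule (Category CR with Category FG) does not apply to Category CR with Category FS.

No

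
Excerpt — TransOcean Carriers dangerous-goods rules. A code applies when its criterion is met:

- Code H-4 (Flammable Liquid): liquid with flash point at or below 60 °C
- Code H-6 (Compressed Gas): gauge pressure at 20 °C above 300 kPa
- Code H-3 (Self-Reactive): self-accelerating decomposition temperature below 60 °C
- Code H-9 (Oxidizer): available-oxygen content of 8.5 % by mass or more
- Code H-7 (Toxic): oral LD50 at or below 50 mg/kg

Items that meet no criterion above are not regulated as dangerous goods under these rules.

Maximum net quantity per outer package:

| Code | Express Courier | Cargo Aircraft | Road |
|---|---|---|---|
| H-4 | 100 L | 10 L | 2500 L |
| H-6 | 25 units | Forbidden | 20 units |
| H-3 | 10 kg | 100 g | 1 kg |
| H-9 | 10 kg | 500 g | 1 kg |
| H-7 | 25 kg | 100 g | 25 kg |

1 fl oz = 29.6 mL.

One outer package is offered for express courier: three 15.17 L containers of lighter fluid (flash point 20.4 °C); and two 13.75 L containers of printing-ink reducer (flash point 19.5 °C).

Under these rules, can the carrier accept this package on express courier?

The lighter fluid has flash point 20.4 °C, which is ≤ 60 °C, so it is Code H-4 (Flammable Liquid).
Flash point 19.5 °C meets the Code H-4 criterion (Flammable Liquid), so the printing-ink reducer is Code H-4.
Total Code H-4: (three 15.17 L containers = 45.51 L) + (two 13.75 L containers = 27.5 L) = 73.01 L.
73.01 L ≤ 100 L (express courier limit, Code H-4) — within limit.

Yes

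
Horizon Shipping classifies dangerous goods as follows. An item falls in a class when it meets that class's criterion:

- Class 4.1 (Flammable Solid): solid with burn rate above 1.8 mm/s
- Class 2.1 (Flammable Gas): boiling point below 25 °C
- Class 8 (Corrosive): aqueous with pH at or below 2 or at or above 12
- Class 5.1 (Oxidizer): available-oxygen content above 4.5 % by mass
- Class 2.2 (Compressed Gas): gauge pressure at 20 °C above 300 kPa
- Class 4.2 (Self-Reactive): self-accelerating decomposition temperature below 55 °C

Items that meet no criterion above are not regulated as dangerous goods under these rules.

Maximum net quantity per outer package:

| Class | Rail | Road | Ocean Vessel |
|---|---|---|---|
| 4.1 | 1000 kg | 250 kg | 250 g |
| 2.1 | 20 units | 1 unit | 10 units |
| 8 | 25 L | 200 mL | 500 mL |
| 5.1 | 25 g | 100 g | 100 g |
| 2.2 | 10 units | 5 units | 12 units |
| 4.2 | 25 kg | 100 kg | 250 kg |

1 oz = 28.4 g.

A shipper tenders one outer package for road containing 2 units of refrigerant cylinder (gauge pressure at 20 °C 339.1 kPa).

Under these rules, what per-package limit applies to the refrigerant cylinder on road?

5 units

The refrigerant cylinder has gauge pressure at 20 °C 339.1 kPa, which is > 300 kPa, so it is Class 2.2 (Compressed Gas).
The road limit for Class 2.2 is 5 units.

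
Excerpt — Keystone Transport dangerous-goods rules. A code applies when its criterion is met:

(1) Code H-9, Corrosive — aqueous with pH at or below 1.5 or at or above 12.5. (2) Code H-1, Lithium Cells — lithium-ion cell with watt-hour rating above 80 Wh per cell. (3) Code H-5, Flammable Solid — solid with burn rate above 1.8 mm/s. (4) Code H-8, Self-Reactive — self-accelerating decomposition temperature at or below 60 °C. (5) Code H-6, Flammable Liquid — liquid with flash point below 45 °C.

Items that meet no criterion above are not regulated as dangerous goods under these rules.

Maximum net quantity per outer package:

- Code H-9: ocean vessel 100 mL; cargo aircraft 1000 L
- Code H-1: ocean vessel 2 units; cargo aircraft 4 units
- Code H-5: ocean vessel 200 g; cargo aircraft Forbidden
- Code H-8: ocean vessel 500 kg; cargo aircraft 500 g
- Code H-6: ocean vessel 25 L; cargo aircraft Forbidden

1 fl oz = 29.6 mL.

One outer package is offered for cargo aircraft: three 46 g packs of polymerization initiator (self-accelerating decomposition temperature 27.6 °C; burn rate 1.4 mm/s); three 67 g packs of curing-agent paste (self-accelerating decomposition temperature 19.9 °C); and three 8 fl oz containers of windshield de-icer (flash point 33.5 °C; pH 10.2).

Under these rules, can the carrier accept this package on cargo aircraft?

No

The polymerization initiator has self-accelerating decomposition temperature 27.6 °C, which is ≤ 60 °C, so it is Code H-8 (Self-Reactive).
The curing-agent paste has self-accelerating decomposition temperature 19.9 °C, which is ≤ 60 °C, so it is Code H-8 (Self-Reactive).
Flash point 33.5 °C meets the Code H-6 criterion (Flammable Liquid), so the windshield de-icer is Code H-6.
Total Code H-8: (three 46 g packs = 138 g) + (three 67 g packs = 201 g) = 339 g.
That is within the Code H-8 cargo aircraft limit of 500 g.
Code H-6 quantity: three 8 fl oz containers = 710.4 mL.
By cargo aircraft, Code H-6 is Forbidden regardless of quantity.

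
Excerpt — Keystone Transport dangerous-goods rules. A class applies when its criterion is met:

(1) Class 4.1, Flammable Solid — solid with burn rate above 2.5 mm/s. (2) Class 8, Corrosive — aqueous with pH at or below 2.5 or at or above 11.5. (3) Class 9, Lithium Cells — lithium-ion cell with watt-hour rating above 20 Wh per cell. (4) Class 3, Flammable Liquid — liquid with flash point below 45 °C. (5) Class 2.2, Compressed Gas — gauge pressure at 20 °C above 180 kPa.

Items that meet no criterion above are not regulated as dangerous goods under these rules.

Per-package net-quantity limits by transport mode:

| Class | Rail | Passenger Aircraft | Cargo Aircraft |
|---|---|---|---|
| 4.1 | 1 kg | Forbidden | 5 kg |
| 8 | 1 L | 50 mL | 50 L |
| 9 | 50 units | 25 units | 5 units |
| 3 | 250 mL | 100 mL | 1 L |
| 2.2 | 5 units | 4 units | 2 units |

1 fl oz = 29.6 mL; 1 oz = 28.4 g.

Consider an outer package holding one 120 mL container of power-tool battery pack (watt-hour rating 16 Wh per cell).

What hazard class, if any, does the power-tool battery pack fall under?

Not regulated

watt-hour rating 16 Wh per cell is not above 20 Wh per cell, so Class 9 does not apply.
No criterion is met, so the item is not regulated.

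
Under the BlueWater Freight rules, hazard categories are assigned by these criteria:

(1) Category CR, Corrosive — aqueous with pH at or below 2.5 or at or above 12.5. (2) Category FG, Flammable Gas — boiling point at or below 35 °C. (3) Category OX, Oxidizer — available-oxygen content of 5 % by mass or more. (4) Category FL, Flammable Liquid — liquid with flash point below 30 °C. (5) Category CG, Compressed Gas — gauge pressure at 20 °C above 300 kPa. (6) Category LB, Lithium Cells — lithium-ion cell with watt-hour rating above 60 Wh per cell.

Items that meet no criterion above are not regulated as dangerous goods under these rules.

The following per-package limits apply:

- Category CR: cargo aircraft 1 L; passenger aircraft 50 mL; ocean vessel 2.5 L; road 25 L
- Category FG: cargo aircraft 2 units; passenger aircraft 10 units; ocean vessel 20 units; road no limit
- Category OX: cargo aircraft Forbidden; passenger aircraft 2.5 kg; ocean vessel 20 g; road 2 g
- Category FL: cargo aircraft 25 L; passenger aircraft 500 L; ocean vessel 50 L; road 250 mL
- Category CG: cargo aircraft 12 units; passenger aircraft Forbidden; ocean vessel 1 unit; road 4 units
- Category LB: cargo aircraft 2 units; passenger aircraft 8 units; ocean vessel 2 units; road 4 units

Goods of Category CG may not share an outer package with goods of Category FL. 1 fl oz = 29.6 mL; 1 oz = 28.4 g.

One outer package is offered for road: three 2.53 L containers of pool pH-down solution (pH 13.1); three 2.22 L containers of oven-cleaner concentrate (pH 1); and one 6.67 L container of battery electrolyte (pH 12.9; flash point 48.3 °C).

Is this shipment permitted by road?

Yes

The pool pH-down solution has pH 13.1, which is ≥ 12.5, so it is Category CR (Corrosive).
With pH 1 (≤ 2.5), the oven-cleaner concentrate falls in Category CR.
With pH 12.9 (≥ 12.5), the battery electrolyte falls in Category CR.
Category CR net quantity: (three 2.53 L containers = 7.59 L) + (three 2.22 L containers = 6.66 L) + 6.67 L = 20.92 L.
20.92 L is within the road limit of 25 L for Category CR.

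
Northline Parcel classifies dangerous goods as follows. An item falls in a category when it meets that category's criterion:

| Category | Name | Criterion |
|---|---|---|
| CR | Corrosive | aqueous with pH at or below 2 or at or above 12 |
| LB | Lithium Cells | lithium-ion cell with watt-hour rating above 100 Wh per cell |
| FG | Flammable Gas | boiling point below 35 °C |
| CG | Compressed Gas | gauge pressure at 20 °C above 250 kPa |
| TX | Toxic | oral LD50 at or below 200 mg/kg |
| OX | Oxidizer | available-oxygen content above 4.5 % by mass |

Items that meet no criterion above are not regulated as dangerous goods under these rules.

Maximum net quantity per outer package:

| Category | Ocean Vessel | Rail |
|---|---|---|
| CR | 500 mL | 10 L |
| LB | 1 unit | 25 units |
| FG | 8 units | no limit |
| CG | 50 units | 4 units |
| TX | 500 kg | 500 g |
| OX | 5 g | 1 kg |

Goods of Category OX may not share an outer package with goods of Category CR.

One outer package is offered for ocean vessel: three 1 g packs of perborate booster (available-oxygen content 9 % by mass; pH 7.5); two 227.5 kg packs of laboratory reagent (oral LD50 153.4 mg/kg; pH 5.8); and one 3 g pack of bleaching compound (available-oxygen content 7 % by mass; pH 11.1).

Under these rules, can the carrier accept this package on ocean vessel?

No

Perborate booster: available-oxygen content 9 % by mass > 4.5 % by mass → Category OX (Oxidizer).
Laboratory reagent: oral LD50 153.4 mg/kg ≤ 200 mg/kg → Category TX (Toxic).
Available-oxygen content 7 % by mass meets the Category OX criterion (Oxidizer), so the bleaching compound is Category OX.
Category OX net quantity: (three 1 g packs = 3 g) + 3 g = 6 g.
6 g > 5 g (ocean vessel limit, Category OX) — over the limit.
Category TX quantity: two 227.5 kg packs = 455 kg.
455 kg ≤ 500 kg (ocean vessel limit, Category TX) — within limit.
The segregation rule (Category OX with Category CR) does not apply to Category OX with Category TX.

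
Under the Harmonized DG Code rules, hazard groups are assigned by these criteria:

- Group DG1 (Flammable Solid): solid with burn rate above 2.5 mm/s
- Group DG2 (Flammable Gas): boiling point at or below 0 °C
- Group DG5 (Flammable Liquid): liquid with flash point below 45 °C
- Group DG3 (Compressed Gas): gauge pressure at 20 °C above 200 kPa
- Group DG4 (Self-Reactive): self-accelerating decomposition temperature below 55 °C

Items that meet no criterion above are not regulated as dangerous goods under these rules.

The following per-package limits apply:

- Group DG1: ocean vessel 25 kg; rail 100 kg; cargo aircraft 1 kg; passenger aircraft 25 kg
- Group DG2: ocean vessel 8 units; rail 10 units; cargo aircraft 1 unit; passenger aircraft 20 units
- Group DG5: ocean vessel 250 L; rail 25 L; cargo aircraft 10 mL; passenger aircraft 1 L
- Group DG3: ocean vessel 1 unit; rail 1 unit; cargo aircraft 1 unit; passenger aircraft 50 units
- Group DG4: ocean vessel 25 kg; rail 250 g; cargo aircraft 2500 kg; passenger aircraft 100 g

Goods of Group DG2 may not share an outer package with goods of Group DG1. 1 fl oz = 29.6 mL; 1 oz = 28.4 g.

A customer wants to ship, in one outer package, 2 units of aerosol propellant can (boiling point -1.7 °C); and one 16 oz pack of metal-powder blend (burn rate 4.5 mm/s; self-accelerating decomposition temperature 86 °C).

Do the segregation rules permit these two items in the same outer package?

No

Aerosol propellant can: boiling point -1.7 °C ≤ 0 °C → Group DG2 (Flammable Gas).
With burn rate 4.5 mm/s (> 2.5 mm/s), the metal-powder blend falls in Group DG1.
Group DG2 and Group DG1 may not share an outer package.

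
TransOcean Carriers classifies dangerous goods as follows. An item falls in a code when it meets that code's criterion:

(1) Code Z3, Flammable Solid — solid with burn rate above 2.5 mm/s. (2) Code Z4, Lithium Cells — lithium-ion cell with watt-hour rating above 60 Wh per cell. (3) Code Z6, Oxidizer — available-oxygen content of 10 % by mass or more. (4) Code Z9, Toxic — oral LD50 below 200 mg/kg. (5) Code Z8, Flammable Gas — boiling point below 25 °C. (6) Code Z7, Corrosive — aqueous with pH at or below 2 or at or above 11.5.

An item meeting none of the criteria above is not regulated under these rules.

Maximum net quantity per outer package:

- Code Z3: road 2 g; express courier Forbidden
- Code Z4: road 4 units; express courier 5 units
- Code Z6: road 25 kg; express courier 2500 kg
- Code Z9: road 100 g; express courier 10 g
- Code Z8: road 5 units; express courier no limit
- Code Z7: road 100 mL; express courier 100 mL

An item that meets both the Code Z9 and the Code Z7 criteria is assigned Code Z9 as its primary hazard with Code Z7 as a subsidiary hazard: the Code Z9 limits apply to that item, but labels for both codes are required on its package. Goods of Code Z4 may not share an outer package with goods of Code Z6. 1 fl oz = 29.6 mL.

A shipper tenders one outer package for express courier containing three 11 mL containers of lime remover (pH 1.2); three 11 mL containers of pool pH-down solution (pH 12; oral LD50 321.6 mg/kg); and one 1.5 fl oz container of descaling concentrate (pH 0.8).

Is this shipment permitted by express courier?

No

Lime remover: pH 1.2 ≤ 2 → Code Z7 (Corrosive).
With pH 12 (≥ 11.5), the pool pH-down solution falls in Code Z7.
Descaling concentrate: pH 0.8 ≤ 2 → Code Z7 (Corrosive).
Total Code Z7: (three 11 mL containers = 33 mL) + (three 11 mL containers = 33 mL) + (one 1.5 fl oz container = 44.4 mL) = 110.4 mL.
110.4 mL > 100 mL (express courier limit, Code Z7) — over the limit.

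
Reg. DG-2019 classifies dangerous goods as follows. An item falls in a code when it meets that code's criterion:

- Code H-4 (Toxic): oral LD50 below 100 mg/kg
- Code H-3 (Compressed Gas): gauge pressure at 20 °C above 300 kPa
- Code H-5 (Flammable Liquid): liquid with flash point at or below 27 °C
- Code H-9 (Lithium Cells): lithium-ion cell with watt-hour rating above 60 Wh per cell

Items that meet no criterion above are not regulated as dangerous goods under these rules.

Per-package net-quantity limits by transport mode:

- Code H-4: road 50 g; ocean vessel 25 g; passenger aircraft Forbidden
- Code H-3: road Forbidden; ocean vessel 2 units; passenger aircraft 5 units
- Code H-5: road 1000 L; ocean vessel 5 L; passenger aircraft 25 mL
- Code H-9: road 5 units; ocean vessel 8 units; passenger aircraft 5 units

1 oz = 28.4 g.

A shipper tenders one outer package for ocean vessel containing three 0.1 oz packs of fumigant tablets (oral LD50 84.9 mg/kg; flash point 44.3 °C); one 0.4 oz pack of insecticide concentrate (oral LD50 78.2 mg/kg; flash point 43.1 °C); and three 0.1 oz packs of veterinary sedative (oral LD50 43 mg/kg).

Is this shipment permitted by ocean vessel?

The fumigant tablets have oral LD50 84.9 mg/kg, which is < 100 mg/kg, so they are Code H-4 (Toxic).
Insecticide concentrate: oral LD50 78.2 mg/kg < 100 mg/kg → Code H-4 (Toxic).
With oral LD50 43 mg/kg (< 100 mg/kg), the veterinary sedative falls in Code H-4.
Code H-4 net quantity: (three 0.1 oz packs = 8.52 g) + (one 0.4 oz pack = 11.36 g) + (three 0.1 oz packs = 8.52 g) = 28.4 g.
That exceeds the Code H-4 ocean vessel limit of 25 g.

No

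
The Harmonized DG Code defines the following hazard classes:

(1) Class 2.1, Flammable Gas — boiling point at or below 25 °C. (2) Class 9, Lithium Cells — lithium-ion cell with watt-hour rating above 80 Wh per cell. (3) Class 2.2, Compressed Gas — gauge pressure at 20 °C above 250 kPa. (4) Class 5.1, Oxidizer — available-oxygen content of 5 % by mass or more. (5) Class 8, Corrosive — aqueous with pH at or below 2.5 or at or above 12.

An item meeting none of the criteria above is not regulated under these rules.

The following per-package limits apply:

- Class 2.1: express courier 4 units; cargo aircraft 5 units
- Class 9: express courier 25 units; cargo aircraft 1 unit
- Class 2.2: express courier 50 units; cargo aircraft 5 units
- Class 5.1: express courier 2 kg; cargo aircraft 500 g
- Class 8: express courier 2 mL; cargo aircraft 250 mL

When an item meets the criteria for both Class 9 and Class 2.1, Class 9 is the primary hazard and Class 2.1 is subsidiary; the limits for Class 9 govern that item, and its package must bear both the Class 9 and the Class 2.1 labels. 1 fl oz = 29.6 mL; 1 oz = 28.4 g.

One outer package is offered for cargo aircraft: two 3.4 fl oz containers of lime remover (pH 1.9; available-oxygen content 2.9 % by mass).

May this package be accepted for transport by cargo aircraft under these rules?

Yes

With pH 1.9 (≤ 2.5), the lime remover falls in Class 8.
Class 8 quantity: two 3.4 fl oz containers = 201.28 mL.
201.28 mL ≤ 250 mL (cargo aircraft limit, Class 8) — within limit.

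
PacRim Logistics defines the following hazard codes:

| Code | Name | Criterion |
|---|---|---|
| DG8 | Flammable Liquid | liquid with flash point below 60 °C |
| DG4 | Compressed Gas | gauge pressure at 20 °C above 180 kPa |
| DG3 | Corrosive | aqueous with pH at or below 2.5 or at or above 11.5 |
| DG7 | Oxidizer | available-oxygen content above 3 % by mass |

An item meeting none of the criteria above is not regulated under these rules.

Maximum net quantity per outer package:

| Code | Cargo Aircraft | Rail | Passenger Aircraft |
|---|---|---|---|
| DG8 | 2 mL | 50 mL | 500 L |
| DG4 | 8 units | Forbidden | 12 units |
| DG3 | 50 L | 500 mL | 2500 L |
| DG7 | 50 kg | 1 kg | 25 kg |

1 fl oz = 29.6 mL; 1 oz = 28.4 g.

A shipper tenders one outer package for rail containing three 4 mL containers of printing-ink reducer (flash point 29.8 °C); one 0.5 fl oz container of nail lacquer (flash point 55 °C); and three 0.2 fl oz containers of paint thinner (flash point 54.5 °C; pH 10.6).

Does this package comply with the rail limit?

Yes

Flash point 29.8 °C meets the Code DG8 criterion (Flammable Liquid), so the printing-ink reducer is Code DG8.
Flash point 55 °C meets the Code DG8 criterion (Flammable Liquid), so the nail lacquer is Code DG8.
The paint thinner has flash point 54.5 °C, which is < 60 °C, so it is Code DG8 (Flammable Liquid).
Code DG8 net quantity: (three 4 mL containers = 12 mL) + (one 0.5 fl oz container = 14.8 mL) + (three 0.2 fl oz containers = 17.76 mL) = 44.56 mL.
That is within the Code DG8 rail limit of 50 mL.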